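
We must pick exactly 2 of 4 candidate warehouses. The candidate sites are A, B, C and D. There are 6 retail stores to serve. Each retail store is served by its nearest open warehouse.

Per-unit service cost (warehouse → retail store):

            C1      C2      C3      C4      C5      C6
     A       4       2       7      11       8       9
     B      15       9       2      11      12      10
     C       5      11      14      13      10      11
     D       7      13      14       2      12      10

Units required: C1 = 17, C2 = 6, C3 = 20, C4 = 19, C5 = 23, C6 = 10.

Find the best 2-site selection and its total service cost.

With exactly 2 open, each retail store uses its cheapest among the chosen.
{A, D}: C1→A 4·17=68, C2→A 2·6=12, C3→A 7·20=140, C4→D 2·19=38, C5→A 8·23=184, C6→A 9·10=90. Service cost 532.
{A, B}: service cost 603
{B, D}: service cost 627
Among all 6 size-2 choices, {A, D} is lowest.

Choose A and D; total service cost 532.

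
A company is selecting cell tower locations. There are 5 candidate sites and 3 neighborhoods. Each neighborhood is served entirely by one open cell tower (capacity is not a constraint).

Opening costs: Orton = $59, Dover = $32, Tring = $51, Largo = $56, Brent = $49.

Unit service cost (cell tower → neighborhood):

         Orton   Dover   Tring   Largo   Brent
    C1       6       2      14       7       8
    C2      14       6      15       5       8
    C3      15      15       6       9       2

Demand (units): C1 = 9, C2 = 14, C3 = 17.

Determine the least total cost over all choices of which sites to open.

Minimum total cost: 217

For any fixed open set, each neighborhood goes to its cheapest open site; total = fixed + service.
{Dover, Brent}: C1→Dover 2·9=18, C2→Dover 6·14=84, C3→Brent 2·17=34. Service 136; fixed 81; total 217.
{Dover, Largo, Brent}: C1→Dover 2·9=18, C2→Largo 5·14=70, C3→Brent 2·17=34. Service 122; fixed 137; total 259.
{Brent}: C1→Brent 8·9=72, C2→Brent 8·14=112, C3→Brent 2·17=34. Service 218; fixed 49; total 267.
{Orton, Dover, Tring, Largo, Brent}: service 122 + fixed 247 = 369
No other subset beats 217.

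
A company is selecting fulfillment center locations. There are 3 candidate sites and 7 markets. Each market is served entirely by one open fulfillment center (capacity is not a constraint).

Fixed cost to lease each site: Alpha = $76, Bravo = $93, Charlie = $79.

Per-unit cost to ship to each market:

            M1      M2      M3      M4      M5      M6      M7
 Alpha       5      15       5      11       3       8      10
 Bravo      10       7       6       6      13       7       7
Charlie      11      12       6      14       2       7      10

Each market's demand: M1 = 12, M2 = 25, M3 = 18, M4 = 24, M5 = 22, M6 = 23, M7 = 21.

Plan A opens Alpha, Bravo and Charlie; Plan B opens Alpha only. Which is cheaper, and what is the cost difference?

Plan A: {Alpha, Bravo, Charlie}: M1→Alpha 5·12=60, M2→Bravo 7·25=175, M3→Alpha 5·18=90, M4→Bravo 6·24=144, M5→Charlie 2·22=44, M6→Bravo 7·23=161, M7→Bravo 7·21=147. Service 821; fixed 248; total 1069.
Plan B: {Alpha}: M1→Alpha 5·12=60, M2→Alpha 15·25=375, M3→Alpha 5·18=90, M4→Alpha 11·24=264, M5→Alpha 3·22=66, M6→Alpha 8·23=184, M7→Alpha 10·21=210. Service 1249; fixed 76; total 1325.
Difference: |1069 − 1325| = 256.

Plan A is cheaper by 256.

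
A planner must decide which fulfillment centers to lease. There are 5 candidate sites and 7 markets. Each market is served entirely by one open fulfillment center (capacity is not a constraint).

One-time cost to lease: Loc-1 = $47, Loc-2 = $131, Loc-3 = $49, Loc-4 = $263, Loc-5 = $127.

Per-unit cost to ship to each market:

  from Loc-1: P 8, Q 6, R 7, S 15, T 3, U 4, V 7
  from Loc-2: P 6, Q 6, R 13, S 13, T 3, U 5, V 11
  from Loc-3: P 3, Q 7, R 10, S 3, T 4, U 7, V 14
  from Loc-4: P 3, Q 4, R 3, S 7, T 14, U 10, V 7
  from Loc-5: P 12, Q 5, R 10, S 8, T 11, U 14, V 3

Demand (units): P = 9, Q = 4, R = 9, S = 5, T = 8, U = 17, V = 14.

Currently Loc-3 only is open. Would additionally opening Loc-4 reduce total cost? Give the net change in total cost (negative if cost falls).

No — net change +90 (cost rises by 90).

Current service cost with {Loc-3}: 507.
Adding Loc-4: each market re-picks its cheapest; new service cost 334, saving 173.
Extra fixed cost: 263. Net change = 263 − 173 = 90.
(Totals: 556 → 646.)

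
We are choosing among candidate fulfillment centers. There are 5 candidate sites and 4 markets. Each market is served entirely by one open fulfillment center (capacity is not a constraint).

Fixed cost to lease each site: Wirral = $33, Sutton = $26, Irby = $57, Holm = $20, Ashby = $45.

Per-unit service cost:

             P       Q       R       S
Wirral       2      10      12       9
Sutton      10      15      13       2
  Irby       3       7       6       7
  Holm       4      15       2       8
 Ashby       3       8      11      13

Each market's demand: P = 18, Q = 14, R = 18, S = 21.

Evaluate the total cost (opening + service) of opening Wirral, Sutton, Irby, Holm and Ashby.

Total cost: 393

Each market is assigned to its cheapest site among the open ones.
{Wirral, Sutton, Irby, Holm, Ashby}: P→Wirral 2·18=36, Q→Irby 7·14=98, R→Holm 2·18=36, S→Sutton 2·21=42. Service 212; fixed 181; total 393.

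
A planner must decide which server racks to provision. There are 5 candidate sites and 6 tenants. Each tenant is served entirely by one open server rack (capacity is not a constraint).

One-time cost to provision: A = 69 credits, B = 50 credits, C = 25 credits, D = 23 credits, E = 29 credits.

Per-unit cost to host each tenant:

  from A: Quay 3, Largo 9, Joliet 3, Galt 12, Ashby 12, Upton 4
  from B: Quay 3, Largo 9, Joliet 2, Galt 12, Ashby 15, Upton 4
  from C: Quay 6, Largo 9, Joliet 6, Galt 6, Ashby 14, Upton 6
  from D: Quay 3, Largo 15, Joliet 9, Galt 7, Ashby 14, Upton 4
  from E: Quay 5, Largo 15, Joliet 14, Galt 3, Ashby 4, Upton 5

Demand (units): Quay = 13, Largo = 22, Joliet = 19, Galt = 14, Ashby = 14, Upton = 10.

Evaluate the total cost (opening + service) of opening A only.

Total cost: 739

Each tenant is assigned to its cheapest site among the open ones.
{A}: Quay→A 3·13=39, Largo→A 9·22=198, Joliet→A 3·19=57, Galt→A 12·14=168, Ashby→A 12·14=168, Upton→A 4·10=40. Service 670; fixed 69; total 739.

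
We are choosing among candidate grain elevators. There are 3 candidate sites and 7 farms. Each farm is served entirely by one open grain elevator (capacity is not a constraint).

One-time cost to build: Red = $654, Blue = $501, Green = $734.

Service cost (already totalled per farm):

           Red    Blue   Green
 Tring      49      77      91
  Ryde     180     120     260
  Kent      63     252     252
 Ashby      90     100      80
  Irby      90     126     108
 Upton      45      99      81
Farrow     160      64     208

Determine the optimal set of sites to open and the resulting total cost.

Open Red only; minimum total cost 1331.

For any fixed open set, each farm goes to its cheapest open site; total = fixed + service.
{Red}: Tring→Red 49, Ryde→Red 180, Kent→Red 63, Ashby→Red 90, Irby→Red 90, Upton→Red 45, Farrow→Red 160. Service 677; fixed 654; total 1331.
{Blue}: service 838 + fixed 501 = 1339
{Red, Blue}: service 521 + fixed 1155 = 1676
{Red, Blue, Green}: Tring→Red 49, Ryde→Blue 120, Kent→Red 63, Ashby→Green 80, Irby→Red 90, Upton→Red 45, Farrow→Blue 64. Service 511; fixed 1889; total 2400.
(All 7 nonempty subsets were checked; Red only is lowest.)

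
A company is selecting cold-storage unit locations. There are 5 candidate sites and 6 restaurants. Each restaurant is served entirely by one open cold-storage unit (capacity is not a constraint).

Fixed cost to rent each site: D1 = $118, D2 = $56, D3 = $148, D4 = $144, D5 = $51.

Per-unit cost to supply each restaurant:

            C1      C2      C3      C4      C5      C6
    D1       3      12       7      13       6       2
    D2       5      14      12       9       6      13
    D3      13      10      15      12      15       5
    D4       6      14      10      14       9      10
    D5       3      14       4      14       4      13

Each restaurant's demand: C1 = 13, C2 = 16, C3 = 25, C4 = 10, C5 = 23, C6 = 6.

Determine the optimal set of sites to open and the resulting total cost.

Open D5 only; minimum total cost 724.

For any fixed open set, each restaurant goes to its cheapest open site; total = fixed + service.
{D5}: C1→D5 3·13=39, C2→D5 14·16=224, C3→D5 4·25=100, C4→D5 14·10=140, C5→D5 4·23=92, C6→D5 13·6=78. Service 673; fixed 51; total 724.
{D2, D5}: service 623 + fixed 107 = 730
{D1, D5}: service 565 + fixed 169 = 734
{D1, D2, D3, D4, D5}: service 493 + fixed 517 = 1010
No other subset beats 724.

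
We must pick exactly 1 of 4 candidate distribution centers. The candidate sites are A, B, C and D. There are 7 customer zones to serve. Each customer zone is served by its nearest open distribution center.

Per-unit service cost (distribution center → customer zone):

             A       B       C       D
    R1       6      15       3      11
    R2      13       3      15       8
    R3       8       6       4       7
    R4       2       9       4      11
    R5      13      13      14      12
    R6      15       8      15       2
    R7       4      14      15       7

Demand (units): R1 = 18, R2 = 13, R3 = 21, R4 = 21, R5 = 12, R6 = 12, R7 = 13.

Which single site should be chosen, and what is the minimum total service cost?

Choose A only; total service cost 875.

With exactly 1 open, each customer zone uses its cheapest among the chosen.
{A}: R1→A 6·18=108, R2→A 13·13=169, R3→A 8·21=168, R4→A 2·21=42, R5→A 13·12=156, R6→A 15·12=180, R7→A 4·13=52. Service cost 875.
{D}: service cost 939
{C}: service cost 960
Among all 4 size-1 choices, {A} is lowest.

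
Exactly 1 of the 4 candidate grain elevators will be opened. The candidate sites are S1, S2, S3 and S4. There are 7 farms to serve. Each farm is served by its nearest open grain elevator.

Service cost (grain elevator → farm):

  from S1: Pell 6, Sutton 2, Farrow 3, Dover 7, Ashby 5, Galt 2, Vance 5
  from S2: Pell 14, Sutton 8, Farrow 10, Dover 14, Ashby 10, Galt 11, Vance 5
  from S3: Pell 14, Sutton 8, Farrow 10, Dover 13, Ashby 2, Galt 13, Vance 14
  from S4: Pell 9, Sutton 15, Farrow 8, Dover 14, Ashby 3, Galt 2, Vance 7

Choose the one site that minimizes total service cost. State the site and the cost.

With exactly 1 open, each farm uses its cheapest among the chosen.
{S1}: Pell→S1 6, Sutton→S1 2, Farrow→S1 3, Dover→S1 7, Ashby→S1 5, Galt→S1 2, Vance→S1 5. Service cost 30.
{S4}: service cost 58
{S2}: service cost 72
Among all 4 size-1 choices, {S1} is lowest.

Choose S1 only; total service cost 30.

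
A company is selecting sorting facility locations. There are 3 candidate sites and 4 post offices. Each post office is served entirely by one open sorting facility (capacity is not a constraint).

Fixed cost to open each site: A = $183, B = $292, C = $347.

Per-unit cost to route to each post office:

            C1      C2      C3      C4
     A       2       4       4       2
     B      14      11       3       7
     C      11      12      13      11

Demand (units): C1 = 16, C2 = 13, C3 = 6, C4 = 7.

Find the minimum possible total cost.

Minimum total cost: 305

For any fixed open set, each post office goes to its cheapest open site; total = fixed + service.
{A}: C1→A 2·16=32, C2→A 4·13=52, C3→A 4·6=24, C4→A 2·7=14. Service 122; fixed 183; total 305.
{A, B}: C1→A 2·16=32, C2→A 4·13=52, C3→B 3·6=18, C4→A 2·7=14. Service 116; fixed 475; total 591.
{A, C}: service 122 + fixed 530 = 652
{A, B, C}: service 116 + fixed 822 = 938
No other subset beats 305.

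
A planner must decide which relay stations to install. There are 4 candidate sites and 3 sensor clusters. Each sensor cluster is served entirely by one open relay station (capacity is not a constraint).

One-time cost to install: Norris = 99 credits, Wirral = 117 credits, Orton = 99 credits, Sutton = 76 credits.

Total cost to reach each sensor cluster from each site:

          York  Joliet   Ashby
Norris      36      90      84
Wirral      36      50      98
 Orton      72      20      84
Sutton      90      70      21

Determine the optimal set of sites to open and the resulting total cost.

For any fixed open set, each sensor cluster goes to its cheapest open site; total = fixed + service.
{Sutton}: York→Sutton 90, Joliet→Sutton 70, Ashby→Sutton 21. Service 181; fixed 76; total 257.
{Orton}: York→Orton 72, Joliet→Orton 20, Ashby→Orton 84. Service 176; fixed 99; total 275.
{Orton, Sutton}: York→Orton 72, Joliet→Orton 20, Ashby→Sutton 21. Service 113; fixed 175; total 288.
{Norris, Wirral, Orton, Sutton}: York→Norris 36, Joliet→Orton 20, Ashby→Sutton 21. Service 77; fixed 391; total 468.
(All 15 nonempty subsets were checked; Sutton only is lowest.)

Open Sutton only; minimum total cost 257.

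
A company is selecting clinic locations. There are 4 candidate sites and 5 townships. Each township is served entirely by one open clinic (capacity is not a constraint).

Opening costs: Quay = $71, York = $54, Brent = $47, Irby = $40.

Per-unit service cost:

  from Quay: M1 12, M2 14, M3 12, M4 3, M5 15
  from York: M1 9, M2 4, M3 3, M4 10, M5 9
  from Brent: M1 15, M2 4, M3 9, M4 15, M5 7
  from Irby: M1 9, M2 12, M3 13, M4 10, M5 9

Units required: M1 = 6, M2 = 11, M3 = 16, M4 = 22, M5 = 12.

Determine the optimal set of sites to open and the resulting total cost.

Open Quay and York; minimum total cost 445.

For any fixed open set, each township goes to its cheapest open site; total = fixed + service.
{Quay, York}: M1→York 9·6=54, M2→York 4·11=44, M3→York 3·16=48, M4→Quay 3·22=66, M5→York 9·12=108. Service 320; fixed 125; total 445.
{Quay, York, Brent}: service 296 + fixed 172 = 468
{Quay, York, Irby}: service 320 + fixed 165 = 485
{Quay, York, Brent, Irby}: service 296 + fixed 212 = 508
No other subset beats 445.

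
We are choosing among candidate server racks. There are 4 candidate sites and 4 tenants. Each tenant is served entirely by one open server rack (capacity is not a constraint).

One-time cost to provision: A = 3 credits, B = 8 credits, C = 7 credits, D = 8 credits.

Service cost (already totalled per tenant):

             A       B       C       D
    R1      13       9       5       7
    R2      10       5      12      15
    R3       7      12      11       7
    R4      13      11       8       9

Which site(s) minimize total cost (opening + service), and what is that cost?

For any fixed open set, each tenant goes to its cheapest open site; total = fixed + service.
{A, C}: R1→C 5, R2→A 10, R3→A 7, R4→C 8. Service 30; fixed 10; total 40.
{A, B}: service 32 + fixed 11 = 43
{A, B, C}: service 25 + fixed 18 = 43
{A, B, C, D}: service 25 + fixed 26 = 51
No other subset beats 40.

Open A and C; minimum total cost 40.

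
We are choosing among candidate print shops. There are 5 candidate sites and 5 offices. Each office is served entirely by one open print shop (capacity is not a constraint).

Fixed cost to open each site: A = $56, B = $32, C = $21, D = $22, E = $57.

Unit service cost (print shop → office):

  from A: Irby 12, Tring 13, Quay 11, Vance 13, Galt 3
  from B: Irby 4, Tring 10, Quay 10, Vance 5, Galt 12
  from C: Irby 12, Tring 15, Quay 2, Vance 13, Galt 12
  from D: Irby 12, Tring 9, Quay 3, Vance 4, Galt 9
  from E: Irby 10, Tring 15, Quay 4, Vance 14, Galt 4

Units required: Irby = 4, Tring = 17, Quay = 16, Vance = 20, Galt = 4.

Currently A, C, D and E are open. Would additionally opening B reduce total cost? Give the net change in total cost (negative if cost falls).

No — net change +8 (cost rises by 8).

Current service cost with {A, C, D, E}: 317.
Adding B: each office re-picks its cheapest; new service cost 293, saving 24.
Extra fixed cost: 32. Net change = 32 − 24 = 8.
(Totals: 473 → 481.)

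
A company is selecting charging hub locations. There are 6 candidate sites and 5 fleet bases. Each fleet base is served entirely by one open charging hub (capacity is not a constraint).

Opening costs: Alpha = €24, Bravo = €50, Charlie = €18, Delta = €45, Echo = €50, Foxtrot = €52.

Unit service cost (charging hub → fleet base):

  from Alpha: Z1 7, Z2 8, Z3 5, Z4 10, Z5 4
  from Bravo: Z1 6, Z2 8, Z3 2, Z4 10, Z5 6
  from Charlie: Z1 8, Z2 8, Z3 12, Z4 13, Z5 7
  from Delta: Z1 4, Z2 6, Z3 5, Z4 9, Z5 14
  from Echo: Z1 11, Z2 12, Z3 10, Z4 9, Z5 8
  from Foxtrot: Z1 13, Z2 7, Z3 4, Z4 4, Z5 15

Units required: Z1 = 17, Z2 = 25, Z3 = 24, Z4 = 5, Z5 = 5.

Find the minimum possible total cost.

Minimum total cost: 436

For any fixed open set, each fleet base goes to its cheapest open site; total = fixed + service.
{Bravo, Delta}: Z1→Delta 4·17=68, Z2→Delta 6·25=150, Z3→Bravo 2·24=48, Z4→Delta 9·5=45, Z5→Bravo 6·5=30. Service 341; fixed 95; total 436.
{Alpha, Bravo, Delta}: service 331 + fixed 119 = 450
{Bravo, Charlie, Delta}: Z1→Delta 4·17=68, Z2→Delta 6·25=150, Z3→Bravo 2·24=48, Z4→Delta 9·5=45, Z5→Bravo 6·5=30. Service 341; fixed 113; total 454.
{Alpha, Bravo, Charlie, Delta, Echo, Foxtrot}: Z1→Delta 4·17=68, Z2→Delta 6·25=150, Z3→Bravo 2·24=48, Z4→Foxtrot 4·5=20, Z5→Alpha 4·5=20. Service 306; fixed 239; total 545.
No other subset beats 436.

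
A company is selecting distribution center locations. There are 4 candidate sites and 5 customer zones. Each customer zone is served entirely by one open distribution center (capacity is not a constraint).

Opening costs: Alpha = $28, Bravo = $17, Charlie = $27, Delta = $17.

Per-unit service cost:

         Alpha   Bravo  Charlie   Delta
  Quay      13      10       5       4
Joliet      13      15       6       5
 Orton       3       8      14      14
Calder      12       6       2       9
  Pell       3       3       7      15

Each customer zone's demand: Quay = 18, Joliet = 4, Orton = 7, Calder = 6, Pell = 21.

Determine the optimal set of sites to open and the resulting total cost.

For any fixed open set, each customer zone goes to its cheapest open site; total = fixed + service.
{Alpha, Charlie, Delta}: Quay→Delta 4·18=72, Joliet→Delta 5·4=20, Orton→Alpha 3·7=21, Calder→Charlie 2·6=12, Pell→Alpha 3·21=63. Service 188; fixed 72; total 260.
{Alpha, Charlie}: Quay→Charlie 5·18=90, Joliet→Charlie 6·4=24, Orton→Alpha 3·7=21, Calder→Charlie 2·6=12, Pell→Alpha 3·21=63. Service 210; fixed 55; total 265.
{Alpha, Bravo, Delta}: Quay→Delta 4·18=72, Joliet→Delta 5·4=20, Orton→Alpha 3·7=21, Calder→Bravo 6·6=36, Pell→Alpha 3·21=63. Service 212; fixed 62; total 274.
{Alpha, Bravo, Charlie, Delta}: service 188 + fixed 89 = 277
No other subset beats 260.

Open Alpha, Charlie and Delta; minimum total cost 260.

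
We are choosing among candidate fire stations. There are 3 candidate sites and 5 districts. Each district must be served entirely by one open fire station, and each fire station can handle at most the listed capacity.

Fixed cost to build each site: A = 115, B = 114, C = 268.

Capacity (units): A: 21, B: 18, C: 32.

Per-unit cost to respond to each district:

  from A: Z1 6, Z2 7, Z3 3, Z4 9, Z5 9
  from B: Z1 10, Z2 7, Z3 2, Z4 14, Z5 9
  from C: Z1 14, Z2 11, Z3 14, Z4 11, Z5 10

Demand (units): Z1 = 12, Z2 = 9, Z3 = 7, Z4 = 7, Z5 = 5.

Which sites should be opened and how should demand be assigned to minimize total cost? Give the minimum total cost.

Minimum total cost: 702

Open {A, C}: Z1→A 6·12=72, Z2→C 11·9=99, Z3→A 3·7=21, Z4→C 11·7=77, Z5→C 10·5=50.
Loads: A carries 19/21, C carries 21/32. Service 319; fixed 383; total 702.
Next best feasible plan costs 743.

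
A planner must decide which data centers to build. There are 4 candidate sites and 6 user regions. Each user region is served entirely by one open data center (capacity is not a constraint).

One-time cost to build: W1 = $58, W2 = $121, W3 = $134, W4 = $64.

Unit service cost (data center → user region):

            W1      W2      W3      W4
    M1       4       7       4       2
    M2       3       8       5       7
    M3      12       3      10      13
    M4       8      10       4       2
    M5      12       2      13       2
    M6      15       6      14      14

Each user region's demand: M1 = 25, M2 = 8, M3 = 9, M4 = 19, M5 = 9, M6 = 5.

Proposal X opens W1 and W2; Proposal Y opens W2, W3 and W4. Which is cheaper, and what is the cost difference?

Proposal Y is cheaper by 8.

Proposal X: {W1, W2}: M1→W1 4·25=100, M2→W1 3·8=24, M3→W2 3·9=27, M4→W1 8·19=152, M5→W2 2·9=18, M6→W2 6·5=30. Service 351; fixed 179; total 530.
Proposal Y: {W2, W3, W4}: M1→W4 2·25=50, M2→W3 5·8=40, M3→W2 3·9=27, M4→W4 2·19=38, M5→W2 2·9=18, M6→W2 6·5=30. Service 203; fixed 319; total 522.
Difference: |530 − 522| = 8.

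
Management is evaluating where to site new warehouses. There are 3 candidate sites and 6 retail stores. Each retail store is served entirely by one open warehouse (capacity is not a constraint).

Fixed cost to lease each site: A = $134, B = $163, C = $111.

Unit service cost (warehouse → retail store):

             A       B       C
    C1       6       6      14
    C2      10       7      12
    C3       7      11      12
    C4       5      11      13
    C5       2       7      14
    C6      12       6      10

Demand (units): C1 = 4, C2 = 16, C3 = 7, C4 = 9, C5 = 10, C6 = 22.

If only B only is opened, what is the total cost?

Each retail store is assigned to its cheapest site among the open ones.
{B}: C1→B 6·4=24, C2→B 7·16=112, C3→B 11·7=77, C4→B 11·9=99, C5→B 7·10=70, C6→B 6·22=132. Service 514; fixed 163; total 677.

Total cost: 677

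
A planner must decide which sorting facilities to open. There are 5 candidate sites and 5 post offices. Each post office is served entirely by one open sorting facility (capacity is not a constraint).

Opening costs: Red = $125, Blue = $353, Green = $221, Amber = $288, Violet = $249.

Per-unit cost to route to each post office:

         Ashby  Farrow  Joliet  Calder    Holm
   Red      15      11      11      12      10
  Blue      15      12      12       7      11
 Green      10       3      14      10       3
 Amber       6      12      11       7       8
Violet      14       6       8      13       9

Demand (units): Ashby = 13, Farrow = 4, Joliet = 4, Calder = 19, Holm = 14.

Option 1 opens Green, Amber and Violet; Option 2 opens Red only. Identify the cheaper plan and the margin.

Option 1: {Green, Amber, Violet}: Ashby→Amber 6·13=78, Farrow→Green 3·4=12, Joliet→Violet 8·4=32, Calder→Amber 7·19=133, Holm→Green 3·14=42. Service 297; fixed 758; total 1055.
Option 2: {Red}: Ashby→Red 15·13=195, Farrow→Red 11·4=44, Joliet→Red 11·4=44, Calder→Red 12·19=228, Holm→Red 10·14=140. Service 651; fixed 125; total 776.
Difference: |1055 − 776| = 279.

Option 2 is cheaper by 279.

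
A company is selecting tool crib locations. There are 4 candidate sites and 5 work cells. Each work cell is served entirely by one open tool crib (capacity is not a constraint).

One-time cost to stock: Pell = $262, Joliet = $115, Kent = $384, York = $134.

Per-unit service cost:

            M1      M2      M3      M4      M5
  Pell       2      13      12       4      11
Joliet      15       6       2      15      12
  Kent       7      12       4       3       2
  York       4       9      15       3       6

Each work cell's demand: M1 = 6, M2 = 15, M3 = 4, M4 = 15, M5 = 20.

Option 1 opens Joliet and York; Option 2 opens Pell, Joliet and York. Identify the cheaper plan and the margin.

Option 1 is cheaper by 250.

Option 1: {Joliet, York}: M1→York 4·6=24, M2→Joliet 6·15=90, M3→Joliet 2·4=8, M4→York 3·15=45, M5→York 6·20=120. Service 287; fixed 249; total 536.
Option 2: {Pell, Joliet, York}: M1→Pell 2·6=12, M2→Joliet 6·15=90, M3→Joliet 2·4=8, M4→York 3·15=45, M5→York 6·20=120. Service 275; fixed 511; total 786.
Difference: |536 − 786| = 250.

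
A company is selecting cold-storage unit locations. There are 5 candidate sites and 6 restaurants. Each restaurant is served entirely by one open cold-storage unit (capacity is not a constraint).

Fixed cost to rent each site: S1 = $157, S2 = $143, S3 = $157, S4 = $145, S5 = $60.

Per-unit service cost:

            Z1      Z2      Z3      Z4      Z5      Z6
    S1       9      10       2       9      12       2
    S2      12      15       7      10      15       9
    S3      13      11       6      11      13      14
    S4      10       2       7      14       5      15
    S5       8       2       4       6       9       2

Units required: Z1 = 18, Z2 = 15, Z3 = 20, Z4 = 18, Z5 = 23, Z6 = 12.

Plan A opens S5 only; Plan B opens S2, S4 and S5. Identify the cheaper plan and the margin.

Plan A is cheaper by 196.

Plan A: {S5}: Z1→S5 8·18=144, Z2→S5 2·15=30, Z3→S5 4·20=80, Z4→S5 6·18=108, Z5→S5 9·23=207, Z6→S5 2·12=24. Service 593; fixed 60; total 653.
Plan B: {S2, S4, S5}: Z1→S5 8·18=144, Z2→S4 2·15=30, Z3→S5 4·20=80, Z4→S5 6·18=108, Z5→S4 5·23=115, Z6→S5 2·12=24. Service 501; fixed 348; total 849.
Difference: |653 − 849| = 196.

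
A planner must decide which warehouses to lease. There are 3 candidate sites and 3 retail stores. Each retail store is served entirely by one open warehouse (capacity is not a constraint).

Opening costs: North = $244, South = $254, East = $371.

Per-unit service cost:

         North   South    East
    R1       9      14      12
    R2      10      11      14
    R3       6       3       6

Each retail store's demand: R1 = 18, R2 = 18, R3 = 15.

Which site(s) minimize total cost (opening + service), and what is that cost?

Open North only; minimum total cost 676.

For any fixed open set, each retail store goes to its cheapest open site; total = fixed + service.
{North}: R1→North 9·18=162, R2→North 10·18=180, R3→North 6·15=90. Service 432; fixed 244; total 676.
{South}: service 495 + fixed 254 = 749
{North, South}: service 387 + fixed 498 = 885
{North, South, East}: service 387 + fixed 869 = 1256
(All 7 nonempty subsets were checked; North only is lowest.)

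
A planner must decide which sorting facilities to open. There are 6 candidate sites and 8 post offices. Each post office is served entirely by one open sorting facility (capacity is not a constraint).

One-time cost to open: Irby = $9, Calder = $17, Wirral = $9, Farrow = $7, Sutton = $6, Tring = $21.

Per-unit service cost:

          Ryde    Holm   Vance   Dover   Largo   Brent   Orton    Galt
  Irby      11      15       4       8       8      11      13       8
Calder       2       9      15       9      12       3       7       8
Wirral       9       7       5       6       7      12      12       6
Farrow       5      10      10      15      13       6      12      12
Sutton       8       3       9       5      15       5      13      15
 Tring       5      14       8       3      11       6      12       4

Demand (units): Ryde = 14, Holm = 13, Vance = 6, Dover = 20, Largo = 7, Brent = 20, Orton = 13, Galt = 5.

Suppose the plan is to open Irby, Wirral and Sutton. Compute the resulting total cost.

Each post office is assigned to its cheapest site among the open ones.
{Irby, Wirral, Sutton}: Ryde→Sutton 8·14=112, Holm→Sutton 3·13=39, Vance→Irby 4·6=24, Dover→Sutton 5·20=100, Largo→Wirral 7·7=49, Brent→Sutton 5·20=100, Orton→Wirral 12·13=156, Galt→Wirral 6·5=30. Service 610; fixed 24; total 634.

Total cost: 634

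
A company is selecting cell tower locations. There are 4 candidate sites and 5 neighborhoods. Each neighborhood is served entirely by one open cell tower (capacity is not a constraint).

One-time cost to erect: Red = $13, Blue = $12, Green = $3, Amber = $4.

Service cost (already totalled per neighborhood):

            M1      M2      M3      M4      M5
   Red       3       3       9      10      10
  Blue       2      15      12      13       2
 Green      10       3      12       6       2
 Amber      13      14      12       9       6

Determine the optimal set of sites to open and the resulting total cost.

Open Green only; minimum total cost 36.

For any fixed open set, each neighborhood goes to its cheapest open site; total = fixed + service.
{Green}: M1→Green 10, M2→Green 3, M3→Green 12, M4→Green 6, M5→Green 2. Service 33; fixed 3; total 36.
{Red, Green}: service 23 + fixed 16 = 39
{Blue, Green}: service 25 + fixed 15 = 40
{Red, Blue, Green, Amber}: M1→Blue 2, M2→Red 3, M3→Red 9, M4→Green 6, M5→Blue 2. Service 22; fixed 32; total 54.
No other subset beats 36.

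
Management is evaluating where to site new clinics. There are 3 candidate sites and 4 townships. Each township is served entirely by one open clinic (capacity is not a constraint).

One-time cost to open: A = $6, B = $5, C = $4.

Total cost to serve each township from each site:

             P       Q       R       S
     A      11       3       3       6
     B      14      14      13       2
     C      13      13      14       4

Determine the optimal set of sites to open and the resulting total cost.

Open A only; minimum total cost 29.

For any fixed open set, each township goes to its cheapest open site; total = fixed + service.
{A}: P→A 11, Q→A 3, R→A 3, S→A 6. Service 23; fixed 6; total 29.
{A, B}: P→A 11, Q→A 3, R→A 3, S→B 2. Service 19; fixed 11; total 30.
{A, C}: service 21 + fixed 10 = 31
{A, B, C}: service 19 + fixed 15 = 34
(All 7 nonempty subsets were checked; A only is lowest.)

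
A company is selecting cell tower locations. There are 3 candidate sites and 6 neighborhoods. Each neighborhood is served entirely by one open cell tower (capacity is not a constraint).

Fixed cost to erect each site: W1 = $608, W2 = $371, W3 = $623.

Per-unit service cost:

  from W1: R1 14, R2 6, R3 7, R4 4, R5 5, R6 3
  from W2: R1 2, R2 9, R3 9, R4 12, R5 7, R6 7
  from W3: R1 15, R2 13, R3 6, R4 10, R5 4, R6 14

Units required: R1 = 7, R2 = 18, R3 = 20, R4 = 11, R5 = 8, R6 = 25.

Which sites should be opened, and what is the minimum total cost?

For any fixed open set, each neighborhood goes to its cheapest open site; total = fixed + service.
{W2}: R1→W2 2·7=14, R2→W2 9·18=162, R3→W2 9·20=180, R4→W2 12·11=132, R5→W2 7·8=56, R6→W2 7·25=175. Service 719; fixed 371; total 1090.
{W1}: service 505 + fixed 608 = 1113
{W1, W2}: service 421 + fixed 979 = 1400
{W1, W2, W3}: service 393 + fixed 1602 = 1995
(All 7 nonempty subsets were checked; W2 only is lowest.)

Open W2 only; minimum total cost 1090.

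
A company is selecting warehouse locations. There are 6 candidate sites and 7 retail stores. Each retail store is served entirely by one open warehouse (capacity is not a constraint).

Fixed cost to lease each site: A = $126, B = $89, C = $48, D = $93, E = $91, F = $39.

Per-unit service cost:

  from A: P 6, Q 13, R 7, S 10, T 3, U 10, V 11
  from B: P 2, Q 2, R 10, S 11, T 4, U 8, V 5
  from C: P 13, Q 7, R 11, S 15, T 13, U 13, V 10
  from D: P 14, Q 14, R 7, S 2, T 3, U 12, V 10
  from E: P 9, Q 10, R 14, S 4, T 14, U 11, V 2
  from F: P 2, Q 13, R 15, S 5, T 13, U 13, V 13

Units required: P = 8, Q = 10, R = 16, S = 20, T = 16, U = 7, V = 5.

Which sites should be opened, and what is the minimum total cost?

Open B and D; minimum total cost 499.

For any fixed open set, each retail store goes to its cheapest open site; total = fixed + service.
{B, D}: P→B 2·8=16, Q→B 2·10=20, R→D 7·16=112, S→D 2·20=40, T→D 3·16=48, U→B 8·7=56, V→B 5·5=25. Service 317; fixed 182; total 499.
{B, D, F}: P→B 2·8=16, Q→B 2·10=20, R→D 7·16=112, S→D 2·20=40, T→D 3·16=48, U→B 8·7=56, V→B 5·5=25. Service 317; fixed 221; total 538.
{B, C, D}: service 317 + fixed 230 = 547
{A, B, C, D, E, F}: P→B 2·8=16, Q→B 2·10=20, R→A 7·16=112, S→D 2·20=40, T→A 3·16=48, U→B 8·7=56, V→E 2·5=10. Service 302; fixed 486; total 788.
No other subset beats 499.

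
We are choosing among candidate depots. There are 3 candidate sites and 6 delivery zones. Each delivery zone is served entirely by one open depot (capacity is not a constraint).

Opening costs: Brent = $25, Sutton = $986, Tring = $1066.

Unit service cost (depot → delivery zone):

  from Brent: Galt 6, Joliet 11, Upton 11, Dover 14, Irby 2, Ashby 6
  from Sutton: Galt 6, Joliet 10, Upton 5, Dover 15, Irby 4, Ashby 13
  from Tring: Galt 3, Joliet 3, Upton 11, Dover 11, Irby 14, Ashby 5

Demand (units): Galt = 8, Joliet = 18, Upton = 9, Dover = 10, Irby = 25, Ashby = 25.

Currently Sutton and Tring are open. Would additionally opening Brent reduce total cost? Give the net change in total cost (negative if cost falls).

Current service cost with {Sutton, Tring}: 458.
Adding Brent: each delivery zone re-picks its cheapest; new service cost 408, saving 50.
Extra fixed cost: 25. Net change = 25 − 50 = -25.
(Totals: 2510 → 2485.)

Yes — net change −25 (cost falls by 25).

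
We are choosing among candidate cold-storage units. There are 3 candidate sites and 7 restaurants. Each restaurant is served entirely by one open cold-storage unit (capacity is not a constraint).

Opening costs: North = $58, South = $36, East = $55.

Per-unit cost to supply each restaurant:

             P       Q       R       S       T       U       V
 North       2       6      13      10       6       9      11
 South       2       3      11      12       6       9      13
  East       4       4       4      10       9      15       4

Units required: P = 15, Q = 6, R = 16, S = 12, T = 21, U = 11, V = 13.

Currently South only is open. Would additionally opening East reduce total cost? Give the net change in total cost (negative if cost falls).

Current service cost with {South}: 762.
Adding East: each restaurant re-picks its cheapest; new service cost 509, saving 253.
Extra fixed cost: 55. Net change = 55 − 253 = -198.
(Totals: 798 → 600.)

Yes — net change −198 (cost falls by 198).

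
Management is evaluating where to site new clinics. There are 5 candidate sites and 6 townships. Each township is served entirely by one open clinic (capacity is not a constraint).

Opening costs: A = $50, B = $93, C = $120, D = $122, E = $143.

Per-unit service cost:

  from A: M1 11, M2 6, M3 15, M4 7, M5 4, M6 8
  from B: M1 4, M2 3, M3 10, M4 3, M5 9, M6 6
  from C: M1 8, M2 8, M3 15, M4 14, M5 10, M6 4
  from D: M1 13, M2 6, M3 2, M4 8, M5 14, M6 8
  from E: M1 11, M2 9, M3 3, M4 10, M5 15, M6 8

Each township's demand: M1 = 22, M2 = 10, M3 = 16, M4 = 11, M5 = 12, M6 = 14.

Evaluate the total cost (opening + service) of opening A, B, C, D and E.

Each township is assigned to its cheapest site among the open ones.
{A, B, C, D, E}: M1→B 4·22=88, M2→B 3·10=30, M3→D 2·16=32, M4→B 3·11=33, M5→A 4·12=48, M6→C 4·14=56. Service 287; fixed 528; total 815.

Total cost: 815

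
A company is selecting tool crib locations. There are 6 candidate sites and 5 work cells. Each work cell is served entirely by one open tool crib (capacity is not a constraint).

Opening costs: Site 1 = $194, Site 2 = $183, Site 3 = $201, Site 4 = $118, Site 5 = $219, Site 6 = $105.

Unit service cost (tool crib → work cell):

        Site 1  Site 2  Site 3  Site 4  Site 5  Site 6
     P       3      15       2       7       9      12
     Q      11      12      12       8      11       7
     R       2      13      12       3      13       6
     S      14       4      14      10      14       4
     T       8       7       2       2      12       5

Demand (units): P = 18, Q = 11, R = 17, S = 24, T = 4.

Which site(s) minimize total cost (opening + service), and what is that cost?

Open Site 1 and Site 6; minimum total cost 580.

For any fixed open set, each work cell goes to its cheapest open site; total = fixed + service.
{Site 1, Site 6}: P→Site 1 3·18=54, Q→Site 6 7·11=77, R→Site 1 2·17=34, S→Site 6 4·24=96, T→Site 6 5·4=20. Service 281; fixed 299; total 580.
{Site 4, Site 6}: service 358 + fixed 223 = 581
{Site 6}: P→Site 6 12·18=216, Q→Site 6 7·11=77, R→Site 6 6·17=102, S→Site 6 4·24=96, T→Site 6 5·4=20. Service 511; fixed 105; total 616.
{Site 1, Site 2, Site 3, Site 4, Site 5, Site 6}: service 251 + fixed 1020 = 1271
No other subset beats 580.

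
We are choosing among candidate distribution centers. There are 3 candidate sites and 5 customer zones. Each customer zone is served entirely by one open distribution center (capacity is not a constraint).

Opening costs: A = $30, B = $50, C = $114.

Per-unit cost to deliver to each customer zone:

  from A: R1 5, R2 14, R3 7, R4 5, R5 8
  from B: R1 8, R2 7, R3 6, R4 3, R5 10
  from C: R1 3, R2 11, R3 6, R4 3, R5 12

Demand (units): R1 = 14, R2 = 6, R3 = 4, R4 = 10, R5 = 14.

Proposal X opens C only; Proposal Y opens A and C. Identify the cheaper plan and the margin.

Proposal X: {C}: R1→C 3·14=42, R2→C 11·6=66, R3→C 6·4=24, R4→C 3·10=30, R5→C 12·14=168. Service 330; fixed 114; total 444.
Proposal Y: {A, C}: R1→C 3·14=42, R2→C 11·6=66, R3→C 6·4=24, R4→C 3·10=30, R5→A 8·14=112. Service 274; fixed 144; total 418.
Difference: |444 − 418| = 26.

Proposal Y is cheaper by 26.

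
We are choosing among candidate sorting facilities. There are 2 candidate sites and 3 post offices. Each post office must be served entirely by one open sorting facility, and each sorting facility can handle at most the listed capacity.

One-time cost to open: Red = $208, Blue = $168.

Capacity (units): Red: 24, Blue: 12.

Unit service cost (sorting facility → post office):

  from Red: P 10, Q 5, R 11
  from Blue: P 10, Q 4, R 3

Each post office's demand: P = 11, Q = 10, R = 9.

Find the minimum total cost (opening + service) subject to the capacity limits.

Open {Red, Blue}: P→Red 10·11=110, Q→Red 5·10=50, R→Blue 3·9=27.
Loads: Red carries 21/24, Blue carries 9/12. Service 187; fixed 376; total 563.
Next best feasible plan costs 625.

Minimum total cost: 563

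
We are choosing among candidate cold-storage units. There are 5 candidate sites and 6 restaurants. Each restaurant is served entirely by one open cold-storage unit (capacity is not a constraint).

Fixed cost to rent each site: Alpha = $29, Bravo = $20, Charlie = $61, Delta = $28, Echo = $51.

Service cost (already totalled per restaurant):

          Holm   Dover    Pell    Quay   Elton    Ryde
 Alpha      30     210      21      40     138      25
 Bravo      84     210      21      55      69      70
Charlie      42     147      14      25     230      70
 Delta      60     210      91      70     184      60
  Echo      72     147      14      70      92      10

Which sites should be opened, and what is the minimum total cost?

Open Alpha, Bravo and Echo; minimum total cost 410.

For any fixed open set, each restaurant goes to its cheapest open site; total = fixed + service.
{Alpha, Bravo, Echo}: Holm→Alpha 30, Dover→Echo 147, Pell→Echo 14, Quay→Alpha 40, Elton→Bravo 69, Ryde→Echo 10. Service 310; fixed 100; total 410.
{Alpha, Echo}: service 333 + fixed 80 = 413
{Alpha, Bravo, Charlie}: service 310 + fixed 110 = 420
{Alpha, Bravo, Charlie, Delta, Echo}: service 295 + fixed 189 = 484
No other subset beats 410.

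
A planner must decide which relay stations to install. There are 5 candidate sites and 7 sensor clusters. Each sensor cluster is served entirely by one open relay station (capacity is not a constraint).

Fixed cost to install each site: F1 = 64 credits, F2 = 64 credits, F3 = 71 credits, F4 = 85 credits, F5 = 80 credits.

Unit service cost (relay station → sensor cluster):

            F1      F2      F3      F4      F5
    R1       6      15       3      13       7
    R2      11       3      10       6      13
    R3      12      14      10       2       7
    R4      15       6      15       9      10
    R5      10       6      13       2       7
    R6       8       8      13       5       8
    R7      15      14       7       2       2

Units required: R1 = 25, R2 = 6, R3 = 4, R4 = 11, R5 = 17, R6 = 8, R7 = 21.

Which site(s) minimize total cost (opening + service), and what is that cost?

Open F3 and F4; minimum total cost 490.

For any fixed open set, each sensor cluster goes to its cheapest open site; total = fixed + service.
{F3, F4}: R1→F3 3·25=75, R2→F4 6·6=36, R3→F4 2·4=8, R4→F4 9·11=99, R5→F4 2·17=34, R6→F4 5·8=40, R7→F4 2·21=42. Service 334; fixed 156; total 490.
{F2, F3, F4}: R1→F3 3·25=75, R2→F2 3·6=18, R3→F4 2·4=8, R4→F2 6·11=66, R5→F4 2·17=34, R6→F4 5·8=40, R7→F4 2·21=42. Service 283; fixed 220; total 503.
{F1, F3, F4}: R1→F3 3·25=75, R2→F4 6·6=36, R3→F4 2·4=8, R4→F4 9·11=99, R5→F4 2·17=34, R6→F4 5·8=40, R7→F4 2·21=42. Service 334; fixed 220; total 554.
{F1, F2, F3, F4, F5}: service 283 + fixed 364 = 647
No other subset beats 490.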